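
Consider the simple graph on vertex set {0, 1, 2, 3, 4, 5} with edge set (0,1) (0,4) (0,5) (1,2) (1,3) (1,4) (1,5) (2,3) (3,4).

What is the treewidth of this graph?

A width-2 tree decomposition is:
Bags: B1 = {0, 1, 4}  B2 = {0, 1, 5}  B3 = {1, 3, 4}  B4 = {1, 2, 3}
Tree: B1–B2, B1–B3, B3–B4
Every bag has size at most 3, so the width is 3 − 1 = 2 and tw(G) ≤ 2. For the lower bound, the 3 vertices {0, 1, 4} are pairwise adjacent, and any tree decomposition puts a clique entirely inside one bag — forcing width ≥ 2. The upper and lower bounds meet at 2, so that is the treewidth.

2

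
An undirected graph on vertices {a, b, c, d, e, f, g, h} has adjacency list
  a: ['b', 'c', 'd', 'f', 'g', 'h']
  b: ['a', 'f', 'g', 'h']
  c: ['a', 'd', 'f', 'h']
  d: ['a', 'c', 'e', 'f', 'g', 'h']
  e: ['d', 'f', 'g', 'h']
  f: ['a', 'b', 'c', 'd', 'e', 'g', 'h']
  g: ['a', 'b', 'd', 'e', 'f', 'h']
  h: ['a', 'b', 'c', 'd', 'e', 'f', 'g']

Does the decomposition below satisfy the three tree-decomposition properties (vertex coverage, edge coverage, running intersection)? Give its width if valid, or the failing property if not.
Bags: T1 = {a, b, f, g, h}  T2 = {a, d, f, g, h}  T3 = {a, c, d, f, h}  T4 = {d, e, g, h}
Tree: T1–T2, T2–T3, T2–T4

A tree decomposition must satisfy three properties: every vertex lies in some bag; for every edge, both endpoints lie together in some bag; and for every vertex, the bags containing it form a connected subtree. Here edge (f,e) lies in no bag, so the decomposition is invalid.

No — edge (f,e) lies in no bag.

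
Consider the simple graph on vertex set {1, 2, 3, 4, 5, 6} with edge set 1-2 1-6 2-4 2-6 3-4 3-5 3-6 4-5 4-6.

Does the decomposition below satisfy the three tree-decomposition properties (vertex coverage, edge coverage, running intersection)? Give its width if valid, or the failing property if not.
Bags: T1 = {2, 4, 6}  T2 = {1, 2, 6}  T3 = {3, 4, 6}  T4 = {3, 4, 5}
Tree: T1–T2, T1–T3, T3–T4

Yes; width 2.

Every vertex of G appears in some bag (union = {1, 2, 3, 4, 5, 6}); every edge is covered by a bag; and for each vertex v the set of bags containing v is connected in the bag tree. The decomposition is therefore valid. The largest bag has 3 vertices, so the width is 2.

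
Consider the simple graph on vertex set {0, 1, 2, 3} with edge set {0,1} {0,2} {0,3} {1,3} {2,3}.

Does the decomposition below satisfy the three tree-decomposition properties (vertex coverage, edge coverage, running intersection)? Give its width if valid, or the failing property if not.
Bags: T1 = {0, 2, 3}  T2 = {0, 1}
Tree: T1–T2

A tree decomposition must satisfy three properties: every vertex lies in some bag; for every edge, both endpoints lie together in some bag; and for every vertex, the bags containing it form a connected subtree. Here edge (3,1) lies in no bag, so the decomposition is invalid.

No — edge (3,1) lies in no bag.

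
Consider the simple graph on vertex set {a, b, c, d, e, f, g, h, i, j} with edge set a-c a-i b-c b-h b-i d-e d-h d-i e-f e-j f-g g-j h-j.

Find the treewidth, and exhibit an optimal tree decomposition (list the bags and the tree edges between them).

Each bag holds 3 vertices, so the decomposition has width 2, which upper-bounds the treewidth. Since g–f–e–j–g is a cycle in G, G is not acyclic. Forests are exactly the graphs of treewidth ≤ 1, so tw(G) ≥ 2. Therefore the treewidth is 2.

Treewidth 2.
One such decomposition:
Bags: B1 = {f, g, j}  B2 = {e, f, j}  B3 = {e, h, j}  B4 = {d, e, h}  B5 = {b, d, h}  B6 = {b, d, i}  B7 = {b, c, i}  B8 = {a, c, i}
Tree: B1–B2, B2–B3, B3–B4, B4–B5, B5–B6, B6–B7, B7–B8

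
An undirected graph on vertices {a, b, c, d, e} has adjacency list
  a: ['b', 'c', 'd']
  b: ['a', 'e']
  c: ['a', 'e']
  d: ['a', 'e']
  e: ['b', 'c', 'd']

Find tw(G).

A width-2 tree decomposition is:
Bags: B1 = {a, b, e}  B2 = {a, c, e}  B3 = {a, d, e}
Tree: B1–B2, B2–B3
The largest bag has 3 vertices, giving width 2; this decomposition certifies tw(G) ≤ 2. For the lower bound, G contains the cycle e–b–a–c–e, so G is not a forest; only forests have treewidth ≤ 1, hence tw(G) ≥ 2. Therefore the treewidth is 2.

2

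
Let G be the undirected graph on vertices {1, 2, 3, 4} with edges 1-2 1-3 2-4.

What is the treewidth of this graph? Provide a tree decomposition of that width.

Treewidth 1.
Bags: B1 = {1, 2}  B2 = {2, 4}  B3 = {1, 3}
Tree: B1–B2, B1–B3

Every bag has size at most 2, so the width is 2 − 1 = 1 and tw(G) ≤ 1. Any graph with an edge has treewidth ≥ 1, and G has the edge 2–1. Hence tw(G) = 1 exactly.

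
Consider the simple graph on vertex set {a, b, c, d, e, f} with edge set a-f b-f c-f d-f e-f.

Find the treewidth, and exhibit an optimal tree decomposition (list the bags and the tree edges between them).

Treewidth 1.
One such decomposition:
Bags: B1 = {d, f}  B2 = {c, f}  B3 = {a, f}  B4 = {e, f}  B5 = {b, f}
Tree: B1–B2, B1–B3, B1–B4, B1–B5

Every bag has size at most 2, so the width is 2 − 1 = 1 and tw(G) ≤ 1. G has an edge, so its treewidth is at least 1. The upper and lower bounds meet at 1, so that is the treewidth.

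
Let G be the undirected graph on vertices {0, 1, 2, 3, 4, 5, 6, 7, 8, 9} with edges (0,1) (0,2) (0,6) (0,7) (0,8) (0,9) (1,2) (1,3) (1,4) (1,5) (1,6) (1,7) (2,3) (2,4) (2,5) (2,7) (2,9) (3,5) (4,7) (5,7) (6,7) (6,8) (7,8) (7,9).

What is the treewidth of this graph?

3

A width-3 tree decomposition is:
Bags: B1 = {0, 2, 7, 9}  B2 = {0, 1, 2, 7}  B3 = {1, 2, 5, 7}  B4 = {0, 1, 6, 7}  B5 = {1, 2, 4, 7}  B6 = {0, 6, 7, 8}  B7 = {1, 2, 3, 5}
Tree: B1–B2, B2–B3, B2–B4, B2–B5, B4–B6, B3–B7
The largest bag has 4 vertices, giving width 3; this decomposition certifies tw(G) ≤ 3. On the other hand G contains the 4-clique {1, 2, 3, 5}. A clique must lie in a single bag of any decomposition, so no decomposition can have width below 3. Hence tw(G) = 3 exactly.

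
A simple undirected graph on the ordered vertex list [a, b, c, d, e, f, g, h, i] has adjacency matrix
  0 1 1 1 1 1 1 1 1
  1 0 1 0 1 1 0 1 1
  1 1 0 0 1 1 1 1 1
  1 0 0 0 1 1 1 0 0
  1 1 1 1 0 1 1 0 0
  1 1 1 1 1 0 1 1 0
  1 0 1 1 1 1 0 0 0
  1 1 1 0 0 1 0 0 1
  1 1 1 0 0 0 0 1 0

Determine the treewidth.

4

A width-4 tree decomposition is:
Bags: B1 = {a, b, c, f, h}  B2 = {a, b, c, e, f}  B3 = {a, c, e, f, g}  B4 = {a, d, e, f, g}  B5 = {a, b, c, h, i}
Tree: B1–B2, B2–B3, B3–B4, B1–B5
Every bag has size at most 5, so the width is 5 − 1 = 4 and tw(G) ≤ 4. On the other hand G contains the 5-clique {a, d, e, f, g}. A clique must lie in a single bag of any decomposition, so no decomposition can have width below 4. Combining the bounds, tw(G) = 4.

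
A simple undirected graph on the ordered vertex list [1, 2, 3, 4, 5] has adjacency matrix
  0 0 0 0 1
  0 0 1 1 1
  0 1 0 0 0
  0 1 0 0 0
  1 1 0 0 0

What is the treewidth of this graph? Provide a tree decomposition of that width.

Treewidth 1.
One optimal decomposition is:
Bags: B1 = {2, 5}  B2 = {1, 5}  B3 = {2, 4}  B4 = {2, 3}
Tree: B1–B2, B1–B3, B3–B4

Every bag has size at most 2, so the width is 2 − 1 = 1 and tw(G) ≤ 1. Any graph with an edge has treewidth ≥ 1, and G has the edge 5–2. Therefore the treewidth is 1.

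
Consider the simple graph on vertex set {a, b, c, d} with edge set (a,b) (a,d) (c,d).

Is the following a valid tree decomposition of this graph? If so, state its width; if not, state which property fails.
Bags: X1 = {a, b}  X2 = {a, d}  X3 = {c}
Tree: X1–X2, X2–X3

No — edge (d,c) lies in no bag.

A tree decomposition must satisfy three properties: every vertex lies in some bag; for every edge, both endpoints lie together in some bag; and for every vertex, the bags containing it form a connected subtree. Here edge (d,c) lies in no bag, so the decomposition is invalid.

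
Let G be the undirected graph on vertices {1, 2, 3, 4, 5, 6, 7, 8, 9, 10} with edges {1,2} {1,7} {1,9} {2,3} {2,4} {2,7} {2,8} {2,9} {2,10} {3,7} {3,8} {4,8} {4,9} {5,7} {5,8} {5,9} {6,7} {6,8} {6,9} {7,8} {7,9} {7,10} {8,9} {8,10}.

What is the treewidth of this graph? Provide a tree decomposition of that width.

Treewidth 3.
Bags: B1 = {2, 7, 8, 10}  B2 = {2, 7, 8, 9}  B3 = {5, 7, 8, 9}  B4 = {1, 2, 7, 9}  B5 = {2, 4, 8, 9}  B6 = {6, 7, 8, 9}  B7 = {2, 3, 7, 8}
Tree: B1–B2, B2–B3, B2–B4, B2–B5, B2–B6, B1–B7

Every bag has size at most 4, so the width is 4 − 1 = 3 and tw(G) ≤ 3. On the other hand G contains the 4-clique {2, 4, 8, 9}. A clique must lie in a single bag of any decomposition, so no decomposition can have width below 3. Combining the bounds, tw(G) = 3.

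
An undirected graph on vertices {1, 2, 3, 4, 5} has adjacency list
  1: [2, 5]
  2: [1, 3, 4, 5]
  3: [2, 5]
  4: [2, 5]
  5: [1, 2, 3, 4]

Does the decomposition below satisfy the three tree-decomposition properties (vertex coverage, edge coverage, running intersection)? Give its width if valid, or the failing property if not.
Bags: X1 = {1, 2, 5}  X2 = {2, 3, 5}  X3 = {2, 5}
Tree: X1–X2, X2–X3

No — vertex 4 appears in no bag.

A tree decomposition must satisfy three properties: every vertex lies in some bag; for every edge, both endpoints lie together in some bag; and for every vertex, the bags containing it form a connected subtree. Here vertex 4 appears in no bag, so the decomposition is invalid.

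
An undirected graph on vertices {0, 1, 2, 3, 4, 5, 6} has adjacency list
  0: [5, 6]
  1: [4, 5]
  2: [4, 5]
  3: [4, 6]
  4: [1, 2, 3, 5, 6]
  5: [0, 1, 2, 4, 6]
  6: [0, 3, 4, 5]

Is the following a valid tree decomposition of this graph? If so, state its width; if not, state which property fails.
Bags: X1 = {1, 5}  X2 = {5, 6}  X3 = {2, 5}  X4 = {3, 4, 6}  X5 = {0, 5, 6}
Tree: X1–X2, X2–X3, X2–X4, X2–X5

No — edge (4,1) lies in no bag.

A tree decomposition must satisfy three properties: every vertex lies in some bag; for every edge, both endpoints lie together in some bag; and for every vertex, the bags containing it form a connected subtree. Here edge (4,1) lies in no bag, so the decomposition is invalid.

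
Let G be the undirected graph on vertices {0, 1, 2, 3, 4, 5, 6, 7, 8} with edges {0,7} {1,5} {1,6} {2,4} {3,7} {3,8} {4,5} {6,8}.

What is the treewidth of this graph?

A width-1 tree decomposition is:
Bags: B1 = {0, 7}  B2 = {3, 7}  B3 = {3, 8}  B4 = {6, 8}  B5 = {1, 6}  B6 = {1, 5}  B7 = {4, 5}  B8 = {2, 4}
Tree: B1–B2, B2–B3, B3–B4, B4–B5, B5–B6, B6–B7, B7–B8
Every bag has size at most 2, so the width is 2 − 1 = 1 and tw(G) ≤ 1. Since G has at least one edge (e.g. 0–7), it is not an edgeless graph, so tw(G) ≥ 1. The upper and lower bounds meet at 1, so that is the treewidth.

1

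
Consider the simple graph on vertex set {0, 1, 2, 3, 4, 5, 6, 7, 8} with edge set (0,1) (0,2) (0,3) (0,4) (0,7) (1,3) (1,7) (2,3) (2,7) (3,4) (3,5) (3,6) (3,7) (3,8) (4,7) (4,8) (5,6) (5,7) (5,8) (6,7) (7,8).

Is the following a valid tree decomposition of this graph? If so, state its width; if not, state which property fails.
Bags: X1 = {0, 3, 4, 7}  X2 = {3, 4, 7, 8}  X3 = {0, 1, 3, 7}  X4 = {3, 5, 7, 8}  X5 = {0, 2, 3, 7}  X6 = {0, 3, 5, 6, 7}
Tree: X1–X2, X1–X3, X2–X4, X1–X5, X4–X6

A tree decomposition must satisfy three properties: every vertex lies in some bag; for every edge, both endpoints lie together in some bag; and for every vertex, the bags containing it form a connected subtree. Here bags containing vertex 0 are not connected in the tree, so the decomposition is invalid.

No — bags containing vertex 0 are not connected in the tree.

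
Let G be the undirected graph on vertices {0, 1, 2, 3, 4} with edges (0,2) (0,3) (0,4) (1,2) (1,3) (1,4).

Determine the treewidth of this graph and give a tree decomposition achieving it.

Treewidth 2.
Bags: B1 = {0, 1, 2}  B2 = {0, 1, 3}  B3 = {0, 1, 4}
Tree: B1–B2, B2–B3

Each bag holds 3 vertices, so the decomposition has width 2, which upper-bounds the treewidth. The edges 2–1–3–0–2 form a cycle, so G is not a tree and its treewidth is at least 2. Hence tw(G) = 2 exactly.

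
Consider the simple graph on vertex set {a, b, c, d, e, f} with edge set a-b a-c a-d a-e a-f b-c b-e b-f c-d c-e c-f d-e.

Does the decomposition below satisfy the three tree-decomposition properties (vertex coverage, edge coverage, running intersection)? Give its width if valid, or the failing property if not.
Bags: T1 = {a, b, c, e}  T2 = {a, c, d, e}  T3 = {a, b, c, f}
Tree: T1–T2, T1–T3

Checking the three conditions: (i) the bags cover all of {a, b, c, d, e, f}; (ii) for each edge, some bag contains both endpoints; (iii) the bags containing any fixed vertex form a subtree. All hold, so the decomposition is valid with width 4 − 1 = 3.

Yes; width 3.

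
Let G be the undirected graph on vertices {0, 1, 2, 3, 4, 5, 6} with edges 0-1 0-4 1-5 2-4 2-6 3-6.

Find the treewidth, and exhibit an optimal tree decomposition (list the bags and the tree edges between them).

Treewidth 1.
One such decomposition:
Bags: B1 = {1, 5}  B2 = {0, 1}  B3 = {0, 4}  B4 = {2, 4}  B5 = {2, 6}  B6 = {3, 6}
Tree: B1–B2, B2–B3, B3–B4, B4–B5, B5–B6

Each bag holds 2 vertices, so the decomposition has width 1, which upper-bounds the treewidth. Any graph with an edge has treewidth ≥ 1, and G has the edge 5–1. The upper and lower bounds meet at 1, so that is the treewidth.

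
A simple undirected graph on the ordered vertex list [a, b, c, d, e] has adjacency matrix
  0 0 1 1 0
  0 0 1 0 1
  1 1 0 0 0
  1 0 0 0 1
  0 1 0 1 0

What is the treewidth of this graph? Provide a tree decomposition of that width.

The largest bag has 3 vertices, giving width 2; this decomposition certifies tw(G) ≤ 2. The edges b–c–a–d–e–b form a cycle, so G is not a tree and its treewidth is at least 2. Therefore the treewidth is 2.

Treewidth 2.
One such decomposition:
Bags: B1 = {a, b, c}  B2 = {a, b, d}  B3 = {b, d, e}
Tree: B1–B2, B2–B3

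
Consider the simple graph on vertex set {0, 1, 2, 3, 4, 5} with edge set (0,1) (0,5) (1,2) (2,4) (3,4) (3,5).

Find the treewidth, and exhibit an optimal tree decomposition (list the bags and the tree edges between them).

Every bag has size at most 3, so the width is 3 − 1 = 2 and tw(G) ≤ 2. The edges 1–2–4–3–5–0–1 form a cycle, so G is not a tree and its treewidth is at least 2. The upper and lower bounds meet at 2, so that is the treewidth.

Treewidth 2.
Bags: B1 = {1, 2, 4}  B2 = {1, 3, 4}  B3 = {1, 3, 5}  B4 = {0, 1, 5}
Tree: B1–B2, B2–B3, B3–B4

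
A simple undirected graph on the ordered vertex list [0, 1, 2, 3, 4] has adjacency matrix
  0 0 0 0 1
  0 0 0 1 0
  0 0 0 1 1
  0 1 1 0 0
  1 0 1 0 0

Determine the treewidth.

A width-1 tree decomposition is:
Bags: B1 = {0, 4}  B2 = {2, 4}  B3 = {2, 3}  B4 = {1, 3}
Tree: B1–B2, B2–B3, B3–B4
Every bag has size at most 2, so the width is 2 − 1 = 1 and tw(G) ≤ 1. Since G has at least one edge (e.g. 0–4), it is not an edgeless graph, so tw(G) ≥ 1. Combining the bounds, tw(G) = 1.

1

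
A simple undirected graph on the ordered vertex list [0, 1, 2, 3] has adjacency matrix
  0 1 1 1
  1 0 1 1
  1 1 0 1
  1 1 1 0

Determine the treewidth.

A width-3 tree decomposition is:
Bags: B1 = {0, 1, 2, 3}
Tree: (single bag)
With just one bag of size 4, the width is 4 − 1 = 3, so tw(G) ≤ 3. For the lower bound, the 4 vertices {0, 1, 2, 3} are pairwise adjacent, and any tree decomposition puts a clique entirely inside one bag — forcing width ≥ 3. The upper and lower bounds meet at 3, so that is the treewidth.

3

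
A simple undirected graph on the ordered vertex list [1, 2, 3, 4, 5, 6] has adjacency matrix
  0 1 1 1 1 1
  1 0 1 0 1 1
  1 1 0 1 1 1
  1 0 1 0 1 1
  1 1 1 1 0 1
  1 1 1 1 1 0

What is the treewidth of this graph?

4

A width-4 tree decomposition is:
Bags: B1 = {1, 2, 3, 5, 6}  B2 = {1, 3, 4, 5, 6}
Tree: B1–B2
Every bag has size at most 5, so the width is 5 − 1 = 4 and tw(G) ≤ 4. For the lower bound, the 5 vertices {1, 2, 3, 5, 6} are pairwise adjacent, and any tree decomposition puts a clique entirely inside one bag — forcing width ≥ 4. Hence tw(G) = 4 exactly.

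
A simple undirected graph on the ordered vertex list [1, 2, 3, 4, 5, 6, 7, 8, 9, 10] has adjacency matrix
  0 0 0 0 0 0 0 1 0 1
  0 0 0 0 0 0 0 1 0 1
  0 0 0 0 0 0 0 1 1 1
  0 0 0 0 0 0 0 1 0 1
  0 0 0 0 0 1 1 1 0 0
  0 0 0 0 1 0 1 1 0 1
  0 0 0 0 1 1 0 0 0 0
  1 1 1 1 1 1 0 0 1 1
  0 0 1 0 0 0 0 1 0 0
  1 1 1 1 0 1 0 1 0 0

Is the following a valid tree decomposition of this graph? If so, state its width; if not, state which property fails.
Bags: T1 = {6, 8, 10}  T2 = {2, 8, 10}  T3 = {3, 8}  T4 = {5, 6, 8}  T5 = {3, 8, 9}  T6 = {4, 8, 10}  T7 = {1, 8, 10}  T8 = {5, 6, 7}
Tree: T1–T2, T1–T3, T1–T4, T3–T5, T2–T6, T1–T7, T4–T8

No — edge (10,3) lies in no bag.

A tree decomposition must satisfy three properties: every vertex lies in some bag; for every edge, both endpoints lie together in some bag; and for every vertex, the bags containing it form a connected subtree. Here edge (10,3) lies in no bag, so the decomposition is invalid.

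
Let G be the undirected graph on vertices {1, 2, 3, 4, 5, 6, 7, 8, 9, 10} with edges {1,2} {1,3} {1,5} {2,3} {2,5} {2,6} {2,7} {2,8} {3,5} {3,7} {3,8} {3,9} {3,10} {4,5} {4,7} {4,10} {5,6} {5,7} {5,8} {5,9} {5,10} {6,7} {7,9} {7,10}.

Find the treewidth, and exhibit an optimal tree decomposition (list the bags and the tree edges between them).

Treewidth 3.
One optimal decomposition is:
Bags: B1 = {3, 5, 7, 9}  B2 = {3, 5, 7, 10}  B3 = {2, 3, 5, 7}  B4 = {2, 5, 6, 7}  B5 = {4, 5, 7, 10}  B6 = {2, 3, 5, 8}  B7 = {1, 2, 3, 5}
Tree: B1–B2, B1–B3, B3–B4, B2–B5, B3–B6, B3–B7

Every bag has size at most 4, so the width is 4 − 1 = 3 and tw(G) ≤ 3. Conversely, {3, 5, 7, 9} is a clique of size 4, and the vertices of any clique must share a bag in every tree decomposition; so some bag has ≥ 4 vertices and tw(G) ≥ 3. Hence tw(G) = 3 exactly.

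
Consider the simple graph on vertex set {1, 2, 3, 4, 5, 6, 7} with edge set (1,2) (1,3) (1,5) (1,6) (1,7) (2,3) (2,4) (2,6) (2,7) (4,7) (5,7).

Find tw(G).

A width-2 tree decomposition is:
Bags: B1 = {1, 2, 7}  B2 = {1, 2, 3}  B3 = {1, 2, 6}  B4 = {2, 4, 7}  B5 = {1, 5, 7}
Tree: B1–B2, B1–B3, B1–B4, B1–B5
Every bag has size at most 3, so the width is 3 − 1 = 2 and tw(G) ≤ 2. For the lower bound, the 3 vertices {1, 2, 3} are pairwise adjacent, and any tree decomposition puts a clique entirely inside one bag — forcing width ≥ 2. The upper and lower bounds meet at 2, so that is the treewidth.

2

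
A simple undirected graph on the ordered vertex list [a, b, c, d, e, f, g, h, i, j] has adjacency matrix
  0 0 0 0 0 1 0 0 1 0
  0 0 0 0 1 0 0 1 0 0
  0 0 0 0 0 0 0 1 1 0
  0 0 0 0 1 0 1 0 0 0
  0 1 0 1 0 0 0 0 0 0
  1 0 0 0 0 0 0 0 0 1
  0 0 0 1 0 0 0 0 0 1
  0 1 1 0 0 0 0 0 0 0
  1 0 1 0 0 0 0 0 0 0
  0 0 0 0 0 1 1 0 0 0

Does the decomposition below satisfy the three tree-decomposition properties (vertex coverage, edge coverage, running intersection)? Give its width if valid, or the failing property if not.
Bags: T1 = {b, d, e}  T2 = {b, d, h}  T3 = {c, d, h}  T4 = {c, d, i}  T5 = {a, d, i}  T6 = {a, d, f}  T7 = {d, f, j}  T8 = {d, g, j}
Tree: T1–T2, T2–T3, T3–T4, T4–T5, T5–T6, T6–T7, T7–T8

Yes; width 2.

Every vertex of G appears in some bag (union = {a, b, c, d, e, f, g, h, i, j}); every edge is covered by a bag; and for each vertex v the set of bags containing v is connected in the bag tree. The decomposition is therefore valid. The largest bag has 3 vertices, so the width is 2.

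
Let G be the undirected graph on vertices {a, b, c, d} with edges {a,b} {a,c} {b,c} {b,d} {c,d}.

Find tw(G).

A width-2 tree decomposition is:
Bags: B1 = {b, c, d}  B2 = {a, b, c}
Tree: B1–B2
Every bag has size at most 3, so the width is 3 − 1 = 2 and tw(G) ≤ 2. For the lower bound, the 3 vertices {b, c, d} are pairwise adjacent, and any tree decomposition puts a clique entirely inside one bag — forcing width ≥ 2. The upper and lower bounds meet at 2, so that is the treewidth.

2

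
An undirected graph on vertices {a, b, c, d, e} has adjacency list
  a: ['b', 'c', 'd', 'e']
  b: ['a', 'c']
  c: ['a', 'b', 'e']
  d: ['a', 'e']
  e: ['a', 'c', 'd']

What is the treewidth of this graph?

A width-2 tree decomposition is:
Bags: B1 = {a, d, e}  B2 = {a, c, e}  B3 = {a, b, c}
Tree: B1–B2, B2–B3
The largest bag has 3 vertices, giving width 2; this decomposition certifies tw(G) ≤ 2. Conversely, {a, d, e} is a clique of size 3, and the vertices of any clique must share a bag in every tree decomposition; so some bag has ≥ 3 vertices and tw(G) ≥ 2. Therefore the treewidth is 2.

2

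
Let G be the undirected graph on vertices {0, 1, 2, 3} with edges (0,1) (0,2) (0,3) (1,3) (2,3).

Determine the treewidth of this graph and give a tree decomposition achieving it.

Treewidth 2.
Bags: B1 = {0, 2, 3}  B2 = {0, 1, 3}
Tree: B1–B2

The largest bag has 3 vertices, giving width 2; this decomposition certifies tw(G) ≤ 2. Conversely, {0, 1, 3} is a clique of size 3, and the vertices of any clique must share a bag in every tree decomposition; so some bag has ≥ 3 vertices and tw(G) ≥ 2. Therefore the treewidth is 2.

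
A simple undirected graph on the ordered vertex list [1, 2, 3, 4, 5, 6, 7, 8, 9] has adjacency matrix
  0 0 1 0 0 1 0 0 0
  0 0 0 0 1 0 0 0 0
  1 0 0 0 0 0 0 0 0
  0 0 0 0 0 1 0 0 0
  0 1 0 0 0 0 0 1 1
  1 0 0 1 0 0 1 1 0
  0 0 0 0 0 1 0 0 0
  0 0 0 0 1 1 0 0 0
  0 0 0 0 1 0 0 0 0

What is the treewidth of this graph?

A width-1 tree decomposition is:
Bags: B1 = {1, 6}  B2 = {1, 3}  B3 = {6, 8}  B4 = {6, 7}  B5 = {5, 8}  B6 = {2, 5}  B7 = {4, 6}  B8 = {5, 9}
Tree: B1–B2, B1–B3, B1–B4, B3–B5, B5–B6, B3–B7, B6–B8
Each bag holds 2 vertices, so the decomposition has width 1, which upper-bounds the treewidth. G has an edge, so its treewidth is at least 1. Hence tw(G) = 1 exactly.

1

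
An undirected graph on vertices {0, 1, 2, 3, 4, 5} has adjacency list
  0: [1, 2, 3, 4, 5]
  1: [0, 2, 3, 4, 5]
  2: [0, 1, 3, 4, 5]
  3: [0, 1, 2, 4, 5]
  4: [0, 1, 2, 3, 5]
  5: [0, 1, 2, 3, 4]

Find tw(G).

5

A width-5 tree decomposition is:
Bags: B1 = {0, 1, 2, 3, 4, 5}
Tree: (single bag)
With just one bag of size 6, the width is 6 − 1 = 5, so tw(G) ≤ 5. Conversely, {0, 1, 2, 3, 4, 5} is a clique of size 6, and the vertices of any clique must share a bag in every tree decomposition; so some bag has ≥ 6 vertices and tw(G) ≥ 5. Therefore the treewidth is 5.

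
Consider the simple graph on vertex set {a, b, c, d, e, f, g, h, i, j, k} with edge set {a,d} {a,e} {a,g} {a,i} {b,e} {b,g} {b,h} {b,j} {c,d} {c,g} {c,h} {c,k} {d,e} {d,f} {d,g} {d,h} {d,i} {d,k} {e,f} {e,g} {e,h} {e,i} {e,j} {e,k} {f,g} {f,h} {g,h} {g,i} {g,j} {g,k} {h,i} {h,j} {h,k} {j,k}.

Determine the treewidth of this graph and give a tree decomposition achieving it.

Treewidth 4.
Bags: B1 = {d, e, g, h, k}  B2 = {d, e, f, g, h}  B3 = {e, g, h, j, k}  B4 = {d, e, g, h, i}  B5 = {b, e, g, h, j}  B6 = {a, d, e, g, i}  B7 = {c, d, g, h, k}
Tree: B1–B2, B1–B3, B1–B4, B3–B5, B4–B6, B1–B7

Each bag holds 5 vertices, so the decomposition has width 4, which upper-bounds the treewidth. On the other hand G contains the 5-clique {d, e, f, g, h}. A clique must lie in a single bag of any decomposition, so no decomposition can have width below 4. Therefore the treewidth is 4.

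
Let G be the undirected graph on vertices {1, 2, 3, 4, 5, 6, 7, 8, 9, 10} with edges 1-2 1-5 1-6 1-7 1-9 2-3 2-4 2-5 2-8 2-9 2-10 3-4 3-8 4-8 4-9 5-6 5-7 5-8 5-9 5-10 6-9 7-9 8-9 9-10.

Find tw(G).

A width-3 tree decomposition is:
Bags: B1 = {2, 5, 8, 9}  B2 = {2, 4, 8, 9}  B3 = {1, 2, 5, 9}  B4 = {1, 5, 7, 9}  B5 = {2, 5, 9, 10}  B6 = {2, 3, 4, 8}  B7 = {1, 5, 6, 9}
Tree: B1–B2, B1–B3, B3–B4, B1–B5, B2–B6, B4–B7
Each bag holds 4 vertices, so the decomposition has width 3, which upper-bounds the treewidth. On the other hand G contains the 4-clique {2, 4, 8, 9}. A clique must lie in a single bag of any decomposition, so no decomposition can have width below 3. The upper and lower bounds meet at 3, so that is the treewidth.

3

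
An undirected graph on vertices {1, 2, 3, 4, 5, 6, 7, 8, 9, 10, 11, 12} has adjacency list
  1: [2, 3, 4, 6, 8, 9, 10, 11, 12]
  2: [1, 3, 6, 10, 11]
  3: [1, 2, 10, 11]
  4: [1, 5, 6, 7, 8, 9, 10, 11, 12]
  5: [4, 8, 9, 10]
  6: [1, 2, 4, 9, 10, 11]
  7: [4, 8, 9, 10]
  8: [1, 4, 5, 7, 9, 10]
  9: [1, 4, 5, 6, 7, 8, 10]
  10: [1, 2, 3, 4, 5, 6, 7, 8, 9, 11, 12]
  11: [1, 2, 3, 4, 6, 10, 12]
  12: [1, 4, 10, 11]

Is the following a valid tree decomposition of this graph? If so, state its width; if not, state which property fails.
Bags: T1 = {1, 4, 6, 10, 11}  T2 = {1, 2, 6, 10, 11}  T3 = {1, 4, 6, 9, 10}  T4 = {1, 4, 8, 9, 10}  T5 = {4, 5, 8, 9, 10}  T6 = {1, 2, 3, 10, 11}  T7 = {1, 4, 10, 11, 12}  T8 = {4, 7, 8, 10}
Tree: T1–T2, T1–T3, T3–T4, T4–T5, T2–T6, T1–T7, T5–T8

No — edge (9,7) lies in no bag.

A tree decomposition must satisfy three properties: every vertex lies in some bag; for every edge, both endpoints lie together in some bag; and for every vertex, the bags containing it form a connected subtree. Here edge (9,7) lies in no bag, so the decomposition is invalid.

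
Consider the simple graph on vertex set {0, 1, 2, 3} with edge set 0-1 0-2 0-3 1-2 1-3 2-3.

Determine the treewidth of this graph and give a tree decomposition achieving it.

Treewidth 3.
One optimal decomposition is:
Bags: B1 = {0, 1, 2, 3}
Tree: (single bag)

A single bag containing all 4 vertices is trivially a valid decomposition of width 3. On the other hand G contains the 4-clique {0, 1, 2, 3}. A clique must lie in a single bag of any decomposition, so no decomposition can have width below 3. Hence tw(G) = 3 exactly.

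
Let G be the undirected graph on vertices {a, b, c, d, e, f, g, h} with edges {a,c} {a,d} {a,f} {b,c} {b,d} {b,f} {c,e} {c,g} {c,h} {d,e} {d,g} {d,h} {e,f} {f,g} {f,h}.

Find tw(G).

A width-3 tree decomposition is:
Bags: B1 = {c, d, f, g}  B2 = {b, c, d, f}  B3 = {a, c, d, f}  B4 = {c, d, e, f}  B5 = {c, d, f, h}
Tree: B1–B2, B2–B3, B3–B4, B4–B5
The largest bag has 4 vertices, giving width 3; this decomposition certifies tw(G) ≤ 3. For the lower bound: the 4 vertex sets {f,g}, {b,c}, {d}, {a} are disjoint, each induces a connected subgraph, and every pair is joined by at least one edge of G. Contracting each set to a single vertex therefore yields K_{4} as a minor, and since treewidth is minor-monotone, tw(G) ≥ tw(K_{4}) = 3. Combining the bounds, tw(G) = 3.

3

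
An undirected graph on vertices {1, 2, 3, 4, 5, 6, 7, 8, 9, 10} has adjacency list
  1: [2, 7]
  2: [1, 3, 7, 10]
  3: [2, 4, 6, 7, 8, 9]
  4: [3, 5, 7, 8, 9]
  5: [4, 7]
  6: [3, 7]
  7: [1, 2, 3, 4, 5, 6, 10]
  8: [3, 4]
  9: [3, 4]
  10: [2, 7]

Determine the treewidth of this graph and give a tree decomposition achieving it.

Treewidth 2.
One such decomposition:
Bags: B1 = {2, 3, 7}  B2 = {1, 2, 7}  B3 = {2, 7, 10}  B4 = {3, 4, 7}  B5 = {3, 6, 7}  B6 = {4, 5, 7}  B7 = {3, 4, 8}  B8 = {3, 4, 9}
Tree: B1–B2, B2–B3, B1–B4, B4–B5, B4–B6, B4–B7, B7–B8

The largest bag has 3 vertices, giving width 2; this decomposition certifies tw(G) ≤ 2. For the lower bound, the 3 vertices {3, 4, 8} are pairwise adjacent, and any tree decomposition puts a clique entirely inside one bag — forcing width ≥ 2. Hence tw(G) = 2 exactly.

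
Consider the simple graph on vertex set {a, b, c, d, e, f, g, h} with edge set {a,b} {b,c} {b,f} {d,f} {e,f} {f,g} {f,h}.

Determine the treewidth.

1

A width-1 tree decomposition is:
Bags: B1 = {a, b}  B2 = {b, f}  B3 = {b, c}  B4 = {e, f}  B5 = {d, f}  B6 = {f, h}  B7 = {f, g}
Tree: B1–B2, B1–B3, B2–B4, B2–B5, B4–B6, B2–B7
Each bag holds 2 vertices, so the decomposition has width 1, which upper-bounds the treewidth. G has an edge, so its treewidth is at least 1. Hence tw(G) = 1 exactly.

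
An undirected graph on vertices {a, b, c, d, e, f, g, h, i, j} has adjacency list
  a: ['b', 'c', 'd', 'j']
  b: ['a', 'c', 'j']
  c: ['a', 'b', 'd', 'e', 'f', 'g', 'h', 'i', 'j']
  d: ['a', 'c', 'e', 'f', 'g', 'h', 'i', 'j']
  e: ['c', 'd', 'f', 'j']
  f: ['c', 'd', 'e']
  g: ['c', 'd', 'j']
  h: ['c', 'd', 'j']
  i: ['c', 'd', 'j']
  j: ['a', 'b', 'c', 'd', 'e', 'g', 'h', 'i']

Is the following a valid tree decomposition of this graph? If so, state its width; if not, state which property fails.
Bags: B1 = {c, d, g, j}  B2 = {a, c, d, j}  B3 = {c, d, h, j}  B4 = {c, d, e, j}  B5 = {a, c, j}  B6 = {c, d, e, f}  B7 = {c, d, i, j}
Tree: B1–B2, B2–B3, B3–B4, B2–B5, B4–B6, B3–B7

A tree decomposition must satisfy three properties: every vertex lies in some bag; for every edge, both endpoints lie together in some bag; and for every vertex, the bags containing it form a connected subtree. Here vertex b appears in no bag, so the decomposition is invalid.

No — vertex b appears in no bag.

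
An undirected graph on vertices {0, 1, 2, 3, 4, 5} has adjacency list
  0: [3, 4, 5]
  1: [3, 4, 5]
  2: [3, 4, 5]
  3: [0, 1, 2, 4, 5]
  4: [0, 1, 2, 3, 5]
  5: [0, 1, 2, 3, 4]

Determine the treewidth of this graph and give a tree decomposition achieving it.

Treewidth 3.
One such decomposition:
Bags: B1 = {2, 3, 4, 5}  B2 = {1, 3, 4, 5}  B3 = {0, 3, 4, 5}
Tree: B1–B2, B1–B3

Each bag holds 4 vertices, so the decomposition has width 3, which upper-bounds the treewidth. On the other hand G contains the 4-clique {0, 3, 4, 5}. A clique must lie in a single bag of any decomposition, so no decomposition can have width below 3. Therefore the treewidth is 3.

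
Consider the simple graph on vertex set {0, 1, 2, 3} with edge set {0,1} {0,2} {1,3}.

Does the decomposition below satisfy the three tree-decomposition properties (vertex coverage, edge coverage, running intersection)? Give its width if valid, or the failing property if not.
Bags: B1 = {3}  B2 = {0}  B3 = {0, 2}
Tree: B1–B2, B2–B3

No — vertex 1 appears in no bag.

A tree decomposition must satisfy three properties: every vertex lies in some bag; for every edge, both endpoints lie together in some bag; and for every vertex, the bags containing it form a connected subtree. Here vertex 1 appears in no bag, so the decomposition is invalid.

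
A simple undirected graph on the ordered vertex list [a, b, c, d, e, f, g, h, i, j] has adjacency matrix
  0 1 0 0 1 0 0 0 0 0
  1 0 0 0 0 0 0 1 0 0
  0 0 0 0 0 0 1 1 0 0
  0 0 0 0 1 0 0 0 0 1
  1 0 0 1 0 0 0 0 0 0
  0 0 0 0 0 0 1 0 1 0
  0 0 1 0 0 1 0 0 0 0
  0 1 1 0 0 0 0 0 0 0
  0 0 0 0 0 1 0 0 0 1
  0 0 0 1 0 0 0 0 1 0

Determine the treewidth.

A width-2 tree decomposition is:
Bags: B1 = {d, i, j}  B2 = {d, e, i}  B3 = {a, e, i}  B4 = {a, b, i}  B5 = {b, h, i}  B6 = {c, h, i}  B7 = {c, g, i}  B8 = {f, g, i}
Tree: B1–B2, B2–B3, B3–B4, B4–B5, B5–B6, B6–B7, B7–B8
Every bag has size at most 3, so the width is 3 − 1 = 2 and tw(G) ≤ 2. Since i–j–d–e–a–b–h–c–g–f–i is a cycle in G, G is not acyclic. Forests are exactly the graphs of treewidth ≤ 1, so tw(G) ≥ 2. Hence tw(G) = 2 exactly.

2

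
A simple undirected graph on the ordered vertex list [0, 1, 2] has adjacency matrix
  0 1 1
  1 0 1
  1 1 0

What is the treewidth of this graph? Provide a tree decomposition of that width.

Treewidth 2.
One such decomposition:
Bags: B1 = {0, 1, 2}
Tree: (single bag)

With just one bag of size 3, the width is 3 − 1 = 2, so tw(G) ≤ 2. For the lower bound, the 3 vertices {0, 1, 2} are pairwise adjacent, and any tree decomposition puts a clique entirely inside one bag — forcing width ≥ 2. Therefore the treewidth is 2.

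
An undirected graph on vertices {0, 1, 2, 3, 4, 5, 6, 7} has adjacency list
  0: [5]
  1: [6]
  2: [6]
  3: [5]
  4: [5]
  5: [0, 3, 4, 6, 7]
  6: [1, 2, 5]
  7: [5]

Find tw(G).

1

A width-1 tree decomposition is:
Bags: B1 = {3, 5}  B2 = {5, 7}  B3 = {4, 5}  B4 = {0, 5}  B5 = {5, 6}  B6 = {2, 6}  B7 = {1, 6}
Tree: B1–B2, B1–B3, B3–B4, B2–B5, B5–B6, B6–B7
Each bag holds 2 vertices, so the decomposition has width 1, which upper-bounds the treewidth. Any graph with an edge has treewidth ≥ 1, and G has the edge 3–5. Therefore the treewidth is 1.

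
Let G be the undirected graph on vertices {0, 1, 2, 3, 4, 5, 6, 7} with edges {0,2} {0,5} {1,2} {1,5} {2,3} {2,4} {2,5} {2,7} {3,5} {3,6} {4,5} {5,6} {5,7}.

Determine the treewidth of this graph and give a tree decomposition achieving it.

Every bag has size at most 3, so the width is 3 − 1 = 2 and tw(G) ≤ 2. For the lower bound, the 3 vertices {0, 2, 5} are pairwise adjacent, and any tree decomposition puts a clique entirely inside one bag — forcing width ≥ 2. Therefore the treewidth is 2.

Treewidth 2.
One optimal decomposition is:
Bags: B1 = {0, 2, 5}  B2 = {2, 3, 5}  B3 = {1, 2, 5}  B4 = {2, 4, 5}  B5 = {2, 5, 7}  B6 = {3, 5, 6}
Tree: B1–B2, B2–B3, B2–B4, B3–B5, B2–B6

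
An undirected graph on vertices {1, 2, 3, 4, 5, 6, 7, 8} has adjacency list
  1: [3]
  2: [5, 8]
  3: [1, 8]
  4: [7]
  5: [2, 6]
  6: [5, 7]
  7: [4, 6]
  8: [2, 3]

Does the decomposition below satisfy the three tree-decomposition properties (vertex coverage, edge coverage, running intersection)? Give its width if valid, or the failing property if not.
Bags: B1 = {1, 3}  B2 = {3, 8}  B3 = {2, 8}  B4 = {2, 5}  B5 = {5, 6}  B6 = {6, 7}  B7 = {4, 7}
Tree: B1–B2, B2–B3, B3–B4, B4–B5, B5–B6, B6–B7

Checking the three conditions: (i) the bags cover all of {1, 2, 3, 4, 5, 6, 7, 8}; (ii) for each edge, some bag contains both endpoints; (iii) the bags containing any fixed vertex form a subtree. All hold, so the decomposition is valid with width 2 − 1 = 1.

Yes; width 1.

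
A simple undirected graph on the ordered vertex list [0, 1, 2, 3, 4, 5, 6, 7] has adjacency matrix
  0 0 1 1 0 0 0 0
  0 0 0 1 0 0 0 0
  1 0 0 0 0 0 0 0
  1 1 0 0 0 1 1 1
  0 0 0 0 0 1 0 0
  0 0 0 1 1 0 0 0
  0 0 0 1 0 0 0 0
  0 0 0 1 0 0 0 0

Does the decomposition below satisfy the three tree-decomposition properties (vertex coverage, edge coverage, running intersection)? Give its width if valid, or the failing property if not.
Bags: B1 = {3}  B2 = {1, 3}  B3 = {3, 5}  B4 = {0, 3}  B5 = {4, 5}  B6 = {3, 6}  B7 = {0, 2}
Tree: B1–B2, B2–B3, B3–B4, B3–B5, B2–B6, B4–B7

No — vertex 7 appears in no bag.

A tree decomposition must satisfy three properties: every vertex lies in some bag; for every edge, both endpoints lie together in some bag; and for every vertex, the bags containing it form a connected subtree. Here vertex 7 appears in no bag, so the decomposition is invalid.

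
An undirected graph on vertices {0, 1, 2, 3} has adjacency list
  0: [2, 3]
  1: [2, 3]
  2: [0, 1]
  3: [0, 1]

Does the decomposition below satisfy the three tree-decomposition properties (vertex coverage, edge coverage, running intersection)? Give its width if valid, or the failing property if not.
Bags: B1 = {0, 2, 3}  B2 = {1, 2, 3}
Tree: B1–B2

Checking the three conditions: (i) the bags cover all of {0, 1, 2, 3}; (ii) for each edge, some bag contains both endpoints; (iii) the bags containing any fixed vertex form a subtree. All hold, so the decomposition is valid with width 3 − 1 = 2.

Yes; width 2.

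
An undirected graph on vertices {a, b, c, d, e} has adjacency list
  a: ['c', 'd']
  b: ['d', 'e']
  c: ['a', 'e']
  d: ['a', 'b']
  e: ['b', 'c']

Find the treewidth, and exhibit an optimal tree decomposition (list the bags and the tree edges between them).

Treewidth 2.
One optimal decomposition is:
Bags: B1 = {a, c, e}  B2 = {a, d, e}  B3 = {b, d, e}
Tree: B1–B2, B2–B3

Each bag holds 3 vertices, so the decomposition has width 2, which upper-bounds the treewidth. The edges e–c–a–d–b–e form a cycle, so G is not a tree and its treewidth is at least 2. Combining the bounds, tw(G) = 2.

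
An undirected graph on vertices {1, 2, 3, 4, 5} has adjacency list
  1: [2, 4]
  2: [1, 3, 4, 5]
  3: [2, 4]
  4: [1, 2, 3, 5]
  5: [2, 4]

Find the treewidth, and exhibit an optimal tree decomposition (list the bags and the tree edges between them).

Treewidth 2.
Bags: B1 = {2, 4, 5}  B2 = {1, 2, 4}  B3 = {2, 3, 4}
Tree: B1–B2, B1–B3

The largest bag has 3 vertices, giving width 2; this decomposition certifies tw(G) ≤ 2. For the lower bound, the 3 vertices {1, 2, 4} are pairwise adjacent, and any tree decomposition puts a clique entirely inside one bag — forcing width ≥ 2. Hence tw(G) = 2 exactly.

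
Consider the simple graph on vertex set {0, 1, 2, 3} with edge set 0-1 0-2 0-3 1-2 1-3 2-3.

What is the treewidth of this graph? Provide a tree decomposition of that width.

Treewidth 3.
One such decomposition:
Bags: B1 = {0, 1, 2, 3}
Tree: (single bag)

A single bag containing all 4 vertices is trivially a valid decomposition of width 3. On the other hand G contains the 4-clique {0, 1, 2, 3}. A clique must lie in a single bag of any decomposition, so no decomposition can have width below 3. Therefore the treewidth is 3.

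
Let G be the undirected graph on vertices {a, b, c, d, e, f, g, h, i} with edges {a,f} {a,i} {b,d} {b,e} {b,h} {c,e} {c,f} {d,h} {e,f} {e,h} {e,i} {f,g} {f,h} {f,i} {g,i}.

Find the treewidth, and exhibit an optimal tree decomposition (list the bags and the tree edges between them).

The largest bag has 3 vertices, giving width 2; this decomposition certifies tw(G) ≤ 2. Conversely, {b, d, h} is a clique of size 3, and the vertices of any clique must share a bag in every tree decomposition; so some bag has ≥ 3 vertices and tw(G) ≥ 2. Combining the bounds, tw(G) = 2.

Treewidth 2.
Bags: B1 = {e, f, h}  B2 = {e, f, i}  B3 = {c, e, f}  B4 = {b, e, h}  B5 = {a, f, i}  B6 = {b, d, h}  B7 = {f, g, i}
Tree: B1–B2, B1–B3, B1–B4, B2–B5, B4–B6, B2–B7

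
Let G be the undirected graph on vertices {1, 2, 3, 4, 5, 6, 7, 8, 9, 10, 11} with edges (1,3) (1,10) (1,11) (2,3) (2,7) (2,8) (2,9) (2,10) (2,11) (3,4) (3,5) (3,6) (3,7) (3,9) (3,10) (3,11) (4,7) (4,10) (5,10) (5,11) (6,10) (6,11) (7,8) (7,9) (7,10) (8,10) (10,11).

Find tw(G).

A width-3 tree decomposition is:
Bags: B1 = {2, 3, 10, 11}  B2 = {1, 3, 10, 11}  B3 = {2, 3, 7, 10}  B4 = {3, 6, 10, 11}  B5 = {2, 7, 8, 10}  B6 = {3, 5, 10, 11}  B7 = {2, 3, 7, 9}  B8 = {3, 4, 7, 10}
Tree: B1–B2, B1–B3, B1–B4, B3–B5, B1–B6, B3–B7, B3–B8
The largest bag has 4 vertices, giving width 3; this decomposition certifies tw(G) ≤ 3. Conversely, {2, 7, 8, 10} is a clique of size 4, and the vertices of any clique must share a bag in every tree decomposition; so some bag has ≥ 4 vertices and tw(G) ≥ 3. Hence tw(G) = 3 exactly.

3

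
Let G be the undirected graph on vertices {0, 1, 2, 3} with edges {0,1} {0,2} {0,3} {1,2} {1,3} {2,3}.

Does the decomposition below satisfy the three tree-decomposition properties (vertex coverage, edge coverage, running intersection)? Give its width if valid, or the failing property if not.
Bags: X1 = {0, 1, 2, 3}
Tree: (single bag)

Yes; width 3.

Vertex coverage: the bags together contain {0, 1, 2, 3}, the full vertex set. Edge coverage: each edge of G has both endpoints in at least one bag. Running intersection: for every vertex, the bags containing it form a connected subtree. All three properties hold, so this is a valid tree decomposition of width max|bag| − 1 = 3, and hence tw(G) ≤ 3.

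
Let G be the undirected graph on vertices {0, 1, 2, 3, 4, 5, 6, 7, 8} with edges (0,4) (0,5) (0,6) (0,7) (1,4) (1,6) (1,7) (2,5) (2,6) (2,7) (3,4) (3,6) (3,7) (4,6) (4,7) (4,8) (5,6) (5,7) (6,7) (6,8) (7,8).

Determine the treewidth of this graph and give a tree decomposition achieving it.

Treewidth 3.
One such decomposition:
Bags: B1 = {3, 4, 6, 7}  B2 = {0, 4, 6, 7}  B3 = {4, 6, 7, 8}  B4 = {0, 5, 6, 7}  B5 = {2, 5, 6, 7}  B6 = {1, 4, 6, 7}
Tree: B1–B2, B1–B3, B2–B4, B4–B5, B3–B6

Each bag holds 4 vertices, so the decomposition has width 3, which upper-bounds the treewidth. For the lower bound, the 4 vertices {2, 5, 6, 7} are pairwise adjacent, and any tree decomposition puts a clique entirely inside one bag — forcing width ≥ 3. The upper and lower bounds meet at 3, so that is the treewidth.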